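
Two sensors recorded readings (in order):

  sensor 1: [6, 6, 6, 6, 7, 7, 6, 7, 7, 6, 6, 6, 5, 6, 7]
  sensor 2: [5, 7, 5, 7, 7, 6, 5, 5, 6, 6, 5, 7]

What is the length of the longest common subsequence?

8

Pick 7 [5,2] → 7 [8,4] → 7 [9,5] → 6 [10,6] → 6 [11,9] → 6 [12,10] → 5 [13,11] → 7 [15,12]; all 8 values appear in both, in order. dp[15][12] = 8 confirms this is the maximum.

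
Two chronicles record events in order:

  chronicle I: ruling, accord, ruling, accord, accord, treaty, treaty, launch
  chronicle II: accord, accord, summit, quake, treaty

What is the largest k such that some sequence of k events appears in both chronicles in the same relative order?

3

Pick accord (chronicle I #2, chronicle II #1), then accord (chronicle I #4, chronicle II #2), then treaty (chronicle I #7, chronicle II #5); all 3 events appear in both, in order. The LCS DP gives dp[8][5] = 3, so this is optimal.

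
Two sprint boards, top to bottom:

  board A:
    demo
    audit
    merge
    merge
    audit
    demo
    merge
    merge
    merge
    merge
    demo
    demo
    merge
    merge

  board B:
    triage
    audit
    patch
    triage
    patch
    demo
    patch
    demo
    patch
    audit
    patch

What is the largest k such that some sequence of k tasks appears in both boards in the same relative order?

Match audit (board A #2, board B #2), then demo (board A #6, board B #6), then demo (board A #11, board B #8) — 3 tasks in the same relative order in both, and the DP table's final entry dp[14][11] is also 3, so no common subsequence is longer.

3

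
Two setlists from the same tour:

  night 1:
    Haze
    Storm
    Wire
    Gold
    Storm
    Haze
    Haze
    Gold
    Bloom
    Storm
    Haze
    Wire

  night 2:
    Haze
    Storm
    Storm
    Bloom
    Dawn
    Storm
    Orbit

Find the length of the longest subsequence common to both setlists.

5

Taking Haze at night 1[1]=night 2[1]; then Storm at night 1[2]=night 2[2]; then Storm at night 1[5]=night 2[3]; then Bloom at night 1[9]=night 2[4]; then Storm at night 1[10]=night 2[6] gives a common subsequence of length 5. dp[12][7] = 5 confirms this is the maximum.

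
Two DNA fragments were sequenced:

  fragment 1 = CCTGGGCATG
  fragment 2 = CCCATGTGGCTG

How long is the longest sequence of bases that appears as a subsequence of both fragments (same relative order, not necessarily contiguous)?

9

Taking C [1,2], then C [2,3], then T [3,5], then G [4,6], then G [5,8], then G [6,9], then C [7,10], then T [9,11], then G [10,12] gives a common subsequence of length 9. The LCS DP gives dp[10][12] = 9, so this is optimal.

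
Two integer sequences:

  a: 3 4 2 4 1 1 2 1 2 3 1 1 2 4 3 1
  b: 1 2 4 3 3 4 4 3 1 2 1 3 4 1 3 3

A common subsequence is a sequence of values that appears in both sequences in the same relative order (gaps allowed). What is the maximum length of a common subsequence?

Pick 3 (a #1, b #5) → 4 (a #2, b #6) → 4 (a #4, b #7) → 1 (a #6, b #9) → 2 (a #7, b #10) → 1 (a #8, b #11) → 3 (a #10, b #12) → 1 (a #11, b #14) → 3 (a #15, b #16); all 9 values appear in both, in order. dp[16][16] = 9 confirms this is the maximum.

9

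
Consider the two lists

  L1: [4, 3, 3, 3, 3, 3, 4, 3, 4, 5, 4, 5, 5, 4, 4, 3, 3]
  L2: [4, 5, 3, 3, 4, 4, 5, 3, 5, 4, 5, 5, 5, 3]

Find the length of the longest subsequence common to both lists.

10

One common subsequence of length 10: 4 (L1 #1, L2 #1), then 3 (L1 #2, L2 #3), then 3 (L1 #3, L2 #4), then 4 (L1 #7, L2 #6), then 3 (L1 #8, L2 #8), then 4 (L1 #9, L2 #10), then 5 (L1 #10, L2 #11), then 5 (L1 #12, L2 #12), then 5 (L1 #13, L2 #13), then 3 (L1 #17, L2 #14), and the DP table's final entry dp[17][14] is also 10, so no common subsequence is longer.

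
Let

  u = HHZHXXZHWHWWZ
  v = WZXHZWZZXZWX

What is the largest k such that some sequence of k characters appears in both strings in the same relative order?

5

Pick H at u[1]=v[4], then Z at u[3]=v[8], then X at u[6]=v[9], then Z at u[7]=v[10], then W at u[9]=v[11]; all 5 characters appear in both, in order, and the DP table's final entry dp[13][12] is also 5, so no common subsequence is longer.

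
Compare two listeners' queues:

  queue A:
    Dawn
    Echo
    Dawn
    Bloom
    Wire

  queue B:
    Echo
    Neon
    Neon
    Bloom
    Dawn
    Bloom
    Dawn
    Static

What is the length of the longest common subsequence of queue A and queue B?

3

Match Echo (queue A #2, queue B #1), Dawn (queue A #3, queue B #5), Bloom (queue A #4, queue B #6) — 3 songs in the same relative order in both, and the DP table's final entry dp[5][8] is also 3, so no common subsequence is longer.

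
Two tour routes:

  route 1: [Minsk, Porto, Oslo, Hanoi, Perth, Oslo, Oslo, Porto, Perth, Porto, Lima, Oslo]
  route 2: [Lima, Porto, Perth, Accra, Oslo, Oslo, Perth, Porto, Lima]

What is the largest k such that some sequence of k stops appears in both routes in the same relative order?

Match Porto [2,2] → Perth [5,3] → Oslo [6,5] → Oslo [7,6] → Perth [9,7] → Porto [10,8] → Lima [11,9] — 7 stops in the same relative order in both, and the DP table's final entry dp[12][9] is also 7, so no common subsequence is longer.

7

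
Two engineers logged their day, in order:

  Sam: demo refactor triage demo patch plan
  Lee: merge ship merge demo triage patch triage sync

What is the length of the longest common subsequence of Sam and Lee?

3

One common subsequence of length 3: demo (Sam #1, Lee #4) → triage (Sam #3, Lee #5) → patch (Sam #5, Lee #6), and the DP table's final entry dp[6][8] is also 3, so no common subsequence is longer.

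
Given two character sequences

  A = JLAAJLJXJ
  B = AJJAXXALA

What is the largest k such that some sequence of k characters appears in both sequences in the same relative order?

4

Pick J (A #1, B #3); then A (A #3, B #4); then A (A #4, B #7); then L (A #6, B #8); all 4 characters appear in both, in order. The LCS DP gives dp[9][9] = 4, so this is optimal.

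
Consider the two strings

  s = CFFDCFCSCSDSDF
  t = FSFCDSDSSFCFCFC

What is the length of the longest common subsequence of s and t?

7

Pick F at s[2]=t[1]; then F at s[3]=t[3]; then D at s[4]=t[7]; then C at s[5]=t[11]; then F at s[6]=t[12]; then C at s[7]=t[13]; then C at s[9]=t[15]; all 7 characters appear in both, in order. Since dp[14][15] = 7, nothing longer is possible.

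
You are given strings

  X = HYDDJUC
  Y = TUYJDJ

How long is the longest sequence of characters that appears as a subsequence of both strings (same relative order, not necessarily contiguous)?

Let dp[i][j] be the LCS length of the first i characters of X and the first j characters of Y. dp[i][j] = dp[i-1][j-1]+1 when the i-th and j-th characters match, else max(dp[i-1][j], dp[i][j-1]).
    ·  T  U  Y  J  D  J
 ·  0  0  0  0  0  0  0
 H  0  0  0  0  0  0  0
 Y  0  0  0  1  1  1  1
 D  0  0  0  1  1  2  2
 D  0  0  0  1  1  2  2
 J  0  0  0  1  2  2  3
 U  0  0  1  1  2  2  3
 C  0  0  1  1  2  2  3
dp[7][6] = 3. One LCS (by backtracking along matches): YDJ.

3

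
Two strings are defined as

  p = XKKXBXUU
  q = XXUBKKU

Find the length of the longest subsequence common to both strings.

One common subsequence of length 4: X [1,2], then K [2,5], then K [3,6], then U [8,7]. Since dp[8][7] = 4, nothing longer is possible.

4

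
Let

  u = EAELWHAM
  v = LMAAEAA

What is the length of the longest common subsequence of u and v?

3

Let dp[i][j] be the LCS length of the first i characters of u and the first j characters of v. dp[i][j] = dp[i-1][j-1]+1 when the i-th and j-th characters match, else max(dp[i-1][j], dp[i][j-1]).
    ·  L  M  A  A  E  A  A
 ·  0  0  0  0  0  0  0  0
 E  0  0  0  0  0  1  1  1
 A  0  0  0  1  1  1  2  2
 E  0  0  0  1  1  2  2  2
 L  0  1  1  1  1  2  2  2
 W  0  1  1  1  1  2  2  2
 H  0  1  1  1  1  2  2  2
 A  0  1  1  2  2  2  3  3
 M  0  1  2  2  2  2  3  3
dp[8][7] = 3. One LCS (by backtracking along matches): EAA.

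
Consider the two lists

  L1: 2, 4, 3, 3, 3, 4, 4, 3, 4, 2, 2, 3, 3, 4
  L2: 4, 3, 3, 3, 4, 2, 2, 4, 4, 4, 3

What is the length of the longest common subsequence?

Match 4 [2,1], then 3 [3,2], then 3 [4,3], then 3 [5,4], then 4 [6,8], then 4 [7,9], then 4 [9,10], then 3 [13,11] — 8 values in the same relative order in both, and the DP table's final entry dp[14][11] is also 8, so no common subsequence is longer.

8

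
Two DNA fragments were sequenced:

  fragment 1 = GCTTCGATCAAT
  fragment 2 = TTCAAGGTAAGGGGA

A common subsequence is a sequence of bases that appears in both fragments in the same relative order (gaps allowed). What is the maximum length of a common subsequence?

Match T [3,1] → T [4,2] → C [5,3] → G [6,7] → A [7,9] → A [10,10] → A [11,15] — 7 bases in the same relative order in both. dp[12][15] = 7 confirms this is the maximum.

7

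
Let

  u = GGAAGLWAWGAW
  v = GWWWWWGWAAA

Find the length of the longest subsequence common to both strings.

Pick G at u[1]=v[1] → G at u[2]=v[7] → A at u[4]=v[9] → A at u[8]=v[10] → A at u[11]=v[11]; all 5 characters appear in both, in order. The LCS DP gives dp[12][11] = 5, so this is optimal.

5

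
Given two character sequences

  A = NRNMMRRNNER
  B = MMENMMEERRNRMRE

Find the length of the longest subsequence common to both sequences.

Pick N [3,4]; then M [4,5]; then M [5,6]; then R [6,9]; then R [7,10]; then N [8,11]; then E [10,15]; all 7 characters appear in both, in order. dp[11][15] = 7 confirms this is the maximum.

7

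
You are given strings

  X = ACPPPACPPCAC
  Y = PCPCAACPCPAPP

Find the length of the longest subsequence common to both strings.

Match A [1,6]; then C [2,7]; then P [3,8]; then P [5,10]; then A [6,11]; then P [8,12]; then P [9,13] — 7 characters in the same relative order in both, and the DP table's final entry dp[12][13] is also 7, so no common subsequence is longer.

7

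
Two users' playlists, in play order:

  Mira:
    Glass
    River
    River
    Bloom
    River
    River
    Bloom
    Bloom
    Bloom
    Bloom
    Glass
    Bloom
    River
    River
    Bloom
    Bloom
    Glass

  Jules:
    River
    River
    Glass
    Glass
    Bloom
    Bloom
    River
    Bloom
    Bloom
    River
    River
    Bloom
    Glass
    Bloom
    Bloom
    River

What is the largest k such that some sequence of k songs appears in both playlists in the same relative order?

10

Match River (Mira #2, Jules #1); then River (Mira #3, Jules #2); then Bloom (Mira #4, Jules #6); then River (Mira #6, Jules #7); then Bloom (Mira #7, Jules #8); then Bloom (Mira #8, Jules #9); then Bloom (Mira #9, Jules #12); then Bloom (Mira #10, Jules #14); then Bloom (Mira #12, Jules #15); then River (Mira #14, Jules #16) — 10 songs in the same relative order in both. The LCS DP gives dp[17][16] = 10, so this is optimal.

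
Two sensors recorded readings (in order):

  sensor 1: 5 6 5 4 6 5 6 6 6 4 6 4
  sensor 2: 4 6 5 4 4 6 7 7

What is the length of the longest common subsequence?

Let dp[i][j] be the LCS length of the first i values of sensor 1 and the first j values of sensor 2. dp[i][j] = dp[i-1][j-1]+1 when the i-th and j-th values match, else max(dp[i-1][j], dp[i][j-1]).
    ·  4  6  5  4  4  6  7  7
 ·  0  0  0  0  0  0  0  0  0
 5  0  0  0  1  1  1  1  1  1
 6  0  0  1  1  1  1  2  2  2
 5  0  0  1  2  2  2  2  2  2
 4  0  1  1  2  3  3  3  3  3
 6  0  1  2  2  3  3  4  4  4
 5  0  1  2  3  3  3  4  4  4
 6  0  1  2  3  3  3  4  4  4
 6  0  1  2  3  3  3  4  4  4
 6  0  1  2  3  3  3  4  4  4
 4  0  1  2  3  4  4  4  4  4
 6  0  1  2  3  4  4  5  5  5
 4  0  1  2  3  4  5  5  5  5
dp[12][8] = 5. One LCS (by backtracking along matches): 6, 5, 4, 4, 6.

5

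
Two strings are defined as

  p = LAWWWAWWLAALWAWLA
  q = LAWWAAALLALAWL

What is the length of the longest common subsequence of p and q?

11

Match L (p #1, q #1), A (p #2, q #2), W (p #3, q #3), W (p #4, q #4), A (p #6, q #7), L (p #9, q #9), A (p #11, q #10), L (p #12, q #11), A (p #14, q #12), W (p #15, q #13), L (p #16, q #14) — 11 characters in the same relative order in both. dp[17][14] = 11 confirms this is the maximum.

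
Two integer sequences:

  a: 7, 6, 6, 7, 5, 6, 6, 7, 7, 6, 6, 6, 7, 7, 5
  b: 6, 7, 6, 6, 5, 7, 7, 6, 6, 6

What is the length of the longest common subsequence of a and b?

One common subsequence of length 9: 7 [1,2], 6 [2,3], 6 [3,4], 5 [5,5], 7 [8,6], 7 [9,7], 6 [10,8], 6 [11,9], 6 [12,10], and the DP table's final entry dp[15][10] is also 9, so no common subsequence is longer.

9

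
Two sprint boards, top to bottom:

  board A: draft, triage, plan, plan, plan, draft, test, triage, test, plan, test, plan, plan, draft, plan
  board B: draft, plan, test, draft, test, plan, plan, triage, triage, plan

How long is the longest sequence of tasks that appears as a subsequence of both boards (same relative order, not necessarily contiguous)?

7

Taking draft [1,1]; then plan [3,2]; then draft [6,4]; then test [9,5]; then plan [10,6]; then plan [12,7]; then plan [15,10] gives a common subsequence of length 7. The LCS DP gives dp[15][10] = 7, so this is optimal.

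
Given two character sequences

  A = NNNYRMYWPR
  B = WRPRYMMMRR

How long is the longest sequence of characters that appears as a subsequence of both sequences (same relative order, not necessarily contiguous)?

Let dp[i][j] be the LCS length of the first i characters of A and the first j characters of B. dp[i][j] = dp[i-1][j-1]+1 when the i-th and j-th characters match, else max(dp[i-1][j], dp[i][j-1]).
    ·  W  R  P  R  Y  M  M  M  R  R
 ·  0  0  0  0  0  0  0  0  0  0  0
 N  0  0  0  0  0  0  0  0  0  0  0
 N  0  0  0  0  0  0  0  0  0  0  0
 N  0  0  0  0  0  0  0  0  0  0  0
 Y  0  0  0  0  0  1  1  1  1  1  1
 R  0  0  1  1  1  1  1  1  1  2  2
 M  0  0  1  1  1  1  2  2  2  2  2
 Y  0  0  1  1  1  2  2  2  2  2  2
 W  0  1  1  1  1  2  2  2  2  2  2
 P  0  1  1  2  2  2  2  2  2  2  2
 R  0  1  2  2  3  3  3  3  3  3  3
dp[10][10] = 3. One LCS (by backtracking along matches): YRR.

3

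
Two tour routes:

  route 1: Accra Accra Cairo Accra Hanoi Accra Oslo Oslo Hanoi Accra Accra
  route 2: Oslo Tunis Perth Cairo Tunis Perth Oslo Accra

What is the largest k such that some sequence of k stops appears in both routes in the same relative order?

3

Taking Cairo at route 1[3]=route 2[4], then Oslo at route 1[8]=route 2[7], then Accra at route 1[11]=route 2[8] gives a common subsequence of length 3. The LCS DP gives dp[11][8] = 3, so this is optimal.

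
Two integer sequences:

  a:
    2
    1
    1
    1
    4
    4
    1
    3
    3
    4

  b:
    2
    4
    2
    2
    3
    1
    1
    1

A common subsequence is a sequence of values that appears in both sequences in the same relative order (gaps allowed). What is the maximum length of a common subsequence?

4

Let dp[i][j] be the LCS length of the first i values of a and the first j values of b. dp[i][j] = dp[i-1][j-1]+1 when the i-th and j-th values match, else max(dp[i-1][j], dp[i][j-1]).
    ·  2  4  2  2  3  1  1  1
 ·  0  0  0  0  0  0  0  0  0
 2  0  1  1  1  1  1  1  1  1
 1  0  1  1  1  1  1  2  2  2
 1  0  1  1  1  1  1  2  3  3
 1  0  1  1  1  1  1  2  3  4
 4  0  1  2  2  2  2  2  3  4
 4  0  1  2  2  2  2  2  3  4
 1  0  1  2  2  2  2  3  3  4
 3  0  1  2  2  2  3  3  3  4
 3  0  1  2  2  2  3  3  3  4
 4  0  1  2  2  2  3  3  3  4
dp[10][8] = 4. One LCS (by backtracking along matches): 2, 1, 1, 1.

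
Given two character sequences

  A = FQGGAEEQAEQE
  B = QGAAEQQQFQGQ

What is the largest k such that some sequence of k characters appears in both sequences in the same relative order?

Let dp[i][j] be the LCS length of the first i characters of A and the first j characters of B. dp[i][j] = dp[i-1][j-1]+1 when the i-th and j-th characters match, else max(dp[i-1][j], dp[i][j-1]).
    ·  Q  G  A  A  E  Q  Q  Q  F  Q  G  Q
 ·  0  0  0  0  0  0  0  0  0  0  0  0  0
 F  0  0  0  0  0  0  0  0  0  1  1  1  1
 Q  0  1  1  1  1  1  1  1  1  1  2  2  2
 G  0  1  2  2  2  2  2  2  2  2  2  3  3
 G  0  1  2  2  2  2  2  2  2  2  2  3  3
 A  0  1  2  3  3  3  3  3  3  3  3  3  3
 E  0  1  2  3  3  4  4  4  4  4  4  4  4
 E  0  1  2  3  3  4  4  4  4  4  4  4  4
 Q  0  1  2  3  3  4  5  5  5  5  5  5  5
 A  0  1  2  3  4  4  5  5  5  5  5  5  5
 E  0  1  2  3  4  5  5  5  5  5  5  5  5
 Q  0  1  2  3  4  5  6  6  6  6  6  6  6
 E  0  1  2  3  4  5  6  6  6  6  6  6  6
dp[12][12] = 6. One LCS (by backtracking along matches): QGAEQQ.

6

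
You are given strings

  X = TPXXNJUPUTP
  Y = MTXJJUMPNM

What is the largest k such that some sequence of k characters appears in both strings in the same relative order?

5

Taking T (X #1, Y #2) → X (X #3, Y #3) → J (X #6, Y #5) → U (X #7, Y #6) → P (X #8, Y #8) gives a common subsequence of length 5. dp[11][10] = 5 confirms this is the maximum.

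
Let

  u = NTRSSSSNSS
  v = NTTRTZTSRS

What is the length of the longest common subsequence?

5

One common subsequence of length 5: N (u #1, v #1), then T (u #2, v #3), then R (u #3, v #4), then S (u #4, v #8), then S (u #10, v #10), and the DP table's final entry dp[10][10] is also 5, so no common subsequence is longer.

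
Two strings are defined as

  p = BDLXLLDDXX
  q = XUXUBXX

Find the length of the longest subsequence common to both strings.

3

Let dp[i][j] be the LCS length of the first i characters of p and the first j characters of q. dp[i][j] = dp[i-1][j-1]+1 when the i-th and j-th characters match, else max(dp[i-1][j], dp[i][j-1]).
    ·  X  U  X  U  B  X  X
 ·  0  0  0  0  0  0  0  0
 B  0  0  0  0  0  1  1  1
 D  0  0  0  0  0  1  1  1
 L  0  0  0  0  0  1  1  1
 X  0  1  1  1  1  1  2  2
 L  0  1  1  1  1  1  2  2
 L  0  1  1  1  1  1  2  2
 D  0  1  1  1  1  1  2  2
 D  0  1  1  1  1  1  2  2
 X  0  1  1  2  2  2  2  3
 X  0  1  1  2  2  2  3  3
dp[10][7] = 3. One LCS (by backtracking along matches): BXX.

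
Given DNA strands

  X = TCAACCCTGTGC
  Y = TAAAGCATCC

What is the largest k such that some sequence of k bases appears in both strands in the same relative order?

Let dp[i][j] be the LCS length of the first i bases of X and the first j bases of Y. dp[i][j] = dp[i-1][j-1]+1 when the i-th and j-th bases match, else max(dp[i-1][j], dp[i][j-1]).
    ·  T  A  A  A  G  C  A  T  C  C
 ·  0  0  0  0  0  0  0  0  0  0  0
 T  0  1  1  1  1  1  1  1  1  1  1
 C  0  1  1  1  1  1  2  2  2  2  2
 A  0  1  2  2  2  2  2  3  3  3  3
 A  0  1  2  3  3  3  3  3  3  3  3
 C  0  1  2  3  3  3  4  4  4  4  4
 C  0  1  2  3  3  3  4  4  4  5  5
 C  0  1  2  3  3  3  4  4  4  5  6
 T  0  1  2  3  3  3  4  4  5  5  6
 G  0  1  2  3  3  4  4  4  5  5  6
 T  0  1  2  3  3  4  4  4  5  5  6
 G  0  1  2  3  3  4  4  4  5  5  6
 C  0  1  2  3  3  4  5  5  5  6  6
dp[12][10] = 6. One LCS (by backtracking along matches): TAACCC.

6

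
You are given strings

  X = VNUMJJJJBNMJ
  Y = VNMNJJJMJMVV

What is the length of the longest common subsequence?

Let dp[i][j] be the LCS length of the first i characters of X and the first j characters of Y. dp[i][j] = dp[i-1][j-1]+1 when the i-th and j-th characters match, else max(dp[i-1][j], dp[i][j-1]).
    ·  V  N  M  N  J  J  J  M  J  M  V  V
 ·  0  0  0  0  0  0  0  0  0  0  0  0  0
 V  0  1  1  1  1  1  1  1  1  1  1  1  1
 N  0  1  2  2  2  2  2  2  2  2  2  2  2
 U  0  1  2  2  2  2  2  2  2  2  2  2  2
 M  0  1  2  3  3  3  3  3  3  3  3  3  3
 J  0  1  2  3  3  4  4  4  4  4  4  4  4
 J  0  1  2  3  3  4  5  5  5  5  5  5  5
 J  0  1  2  3  3  4  5  6  6  6  6  6  6
 J  0  1  2  3  3  4  5  6  6  7  7  7  7
 B  0  1  2  3  3  4  5  6  6  7  7  7  7
 N  0  1  2  3  4  4  5  6  6  7  7  7  7
 M  0  1  2  3  4  4  5  6  7  7  8  8  8
 J  0  1  2  3  4  5  5  6  7  8  8  8  8
dp[12][12] = 8. One LCS (by backtracking along matches): VNMJJJJM.

8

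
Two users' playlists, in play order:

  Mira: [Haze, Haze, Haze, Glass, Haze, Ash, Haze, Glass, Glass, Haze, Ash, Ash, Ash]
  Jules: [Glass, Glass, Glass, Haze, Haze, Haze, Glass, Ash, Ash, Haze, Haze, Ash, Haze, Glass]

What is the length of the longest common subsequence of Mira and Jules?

8

Match Haze [1,4] → Haze [2,5] → Haze [3,6] → Glass [4,7] → Haze [5,11] → Ash [6,12] → Haze [7,13] → Glass [9,14] — 8 songs in the same relative order in both. The LCS DP gives dp[13][14] = 8, so this is optimal.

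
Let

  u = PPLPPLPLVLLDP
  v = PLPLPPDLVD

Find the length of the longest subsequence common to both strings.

Pick P [1,1], then P [2,3], then L [3,4], then P [4,5], then P [5,6], then L [8,8], then V [9,9], then D [12,10]; all 8 characters appear in both, in order. Since dp[13][10] = 8, nothing longer is possible.

8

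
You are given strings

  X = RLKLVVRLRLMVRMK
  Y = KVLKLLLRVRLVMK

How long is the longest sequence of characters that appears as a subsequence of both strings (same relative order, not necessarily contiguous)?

9

One common subsequence of length 9: L [2,3], K [3,4], L [4,7], V [6,9], R [9,10], L [10,11], V [12,12], M [14,13], K [15,14]. The LCS DP gives dp[15][14] = 9, so this is optimal.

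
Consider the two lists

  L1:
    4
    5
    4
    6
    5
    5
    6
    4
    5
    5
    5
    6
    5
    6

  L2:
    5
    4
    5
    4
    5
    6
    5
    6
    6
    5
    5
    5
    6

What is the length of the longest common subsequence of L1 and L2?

Pick 4 at L1[1]=L2[2], 5 at L1[2]=L2[3], 4 at L1[3]=L2[4], 6 at L1[4]=L2[6], 5 at L1[5]=L2[7], 6 at L1[7]=L2[9], 5 at L1[10]=L2[10], 5 at L1[11]=L2[11], 5 at L1[13]=L2[12], 6 at L1[14]=L2[13]; all 10 values appear in both, in order. Since dp[14][13] = 10, nothing longer is possible.

10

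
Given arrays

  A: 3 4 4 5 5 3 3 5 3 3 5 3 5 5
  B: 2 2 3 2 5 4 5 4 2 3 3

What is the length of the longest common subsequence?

Taking 3 at A[1]=B[3] → 4 at A[2]=B[6] → 4 at A[3]=B[8] → 3 at A[10]=B[10] → 3 at A[12]=B[11] gives a common subsequence of length 5. Since dp[14][11] = 5, nothing longer is possible.

5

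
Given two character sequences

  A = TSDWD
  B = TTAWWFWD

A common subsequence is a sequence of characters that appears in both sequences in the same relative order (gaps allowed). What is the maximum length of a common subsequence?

Let dp[i][j] be the LCS length of the first i characters of A and the first j characters of B. dp[i][j] = dp[i-1][j-1]+1 when the i-th and j-th characters match, else max(dp[i-1][j], dp[i][j-1]).
    ·  T  T  A  W  W  F  W  D
 ·  0  0  0  0  0  0  0  0  0
 T  0  1  1  1  1  1  1  1  1
 S  0  1  1  1  1  1  1  1  1
 D  0  1  1  1  1  1  1  1  2
 W  0  1  1  1  2  2  2  2  2
 D  0  1  1  1  2  2  2  2  3
dp[5][8] = 3. One LCS (by backtracking along matches): TWD.

3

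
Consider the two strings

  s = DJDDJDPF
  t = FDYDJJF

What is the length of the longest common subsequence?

One common subsequence of length 4: D [1,4], J [2,5], J [5,6], F [8,7]. dp[8][7] = 4 confirms this is the maximum.

4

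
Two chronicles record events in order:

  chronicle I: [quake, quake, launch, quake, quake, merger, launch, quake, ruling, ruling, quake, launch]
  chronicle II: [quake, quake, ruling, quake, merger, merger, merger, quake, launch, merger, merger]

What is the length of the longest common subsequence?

Pick quake (chronicle I #1, chronicle II #1), then quake (chronicle I #2, chronicle II #2), then quake (chronicle I #4, chronicle II #4), then merger (chronicle I #6, chronicle II #7), then quake (chronicle I #11, chronicle II #8), then launch (chronicle I #12, chronicle II #9); all 6 events appear in both, in order, and the DP table's final entry dp[12][11] is also 6, so no common subsequence is longer.

6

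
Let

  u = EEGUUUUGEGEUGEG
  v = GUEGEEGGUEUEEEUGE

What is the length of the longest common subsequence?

One common subsequence of length 10: E [1,5]; then E [2,6]; then G [3,8]; then U [4,9]; then U [5,11]; then E [9,13]; then E [11,14]; then U [12,15]; then G [13,16]; then E [14,17]. Since dp[15][17] = 10, nothing longer is possible.

10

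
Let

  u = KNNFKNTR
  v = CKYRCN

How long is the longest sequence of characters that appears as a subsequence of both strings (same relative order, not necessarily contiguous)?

Let dp[i][j] be the LCS length of the first i characters of u and the first j characters of v. dp[i][j] = dp[i-1][j-1]+1 when the i-th and j-th characters match, else max(dp[i-1][j], dp[i][j-1]).
    ·  C  K  Y  R  C  N
 ·  0  0  0  0  0  0  0
 K  0  0  1  1  1  1  1
 N  0  0  1  1  1  1  2
 N  0  0  1  1  1  1  2
 F  0  0  1  1  1  1  2
 K  0  0  1  1  1  1  2
 N  0  0  1  1  1  1  2
 T  0  0  1  1  1  1  2
 R  0  0  1  1  2  2  2
dp[8][6] = 2. One LCS (by backtracking along matches): KN.

2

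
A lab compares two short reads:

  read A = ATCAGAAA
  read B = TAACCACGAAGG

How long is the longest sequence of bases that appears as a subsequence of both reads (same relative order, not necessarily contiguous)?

Pick A [1,3]; then C [3,5]; then A [4,6]; then G [5,8]; then A [6,9]; then A [7,10]; all 6 bases appear in both, in order. The LCS DP gives dp[8][12] = 6, so this is optimal.

6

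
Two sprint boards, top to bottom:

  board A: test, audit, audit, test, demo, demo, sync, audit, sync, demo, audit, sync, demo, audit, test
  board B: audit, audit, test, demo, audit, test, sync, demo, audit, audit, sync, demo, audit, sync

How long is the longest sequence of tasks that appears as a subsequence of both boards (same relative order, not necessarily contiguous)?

11

Taking audit (board A #2, board B #1); then audit (board A #3, board B #2); then test (board A #4, board B #3); then demo (board A #6, board B #4); then audit (board A #8, board B #5); then sync (board A #9, board B #7); then demo (board A #10, board B #8); then audit (board A #11, board B #10); then sync (board A #12, board B #11); then demo (board A #13, board B #12); then audit (board A #14, board B #13) gives a common subsequence of length 11, and the DP table's final entry dp[15][14] is also 11, so no common subsequence is longer.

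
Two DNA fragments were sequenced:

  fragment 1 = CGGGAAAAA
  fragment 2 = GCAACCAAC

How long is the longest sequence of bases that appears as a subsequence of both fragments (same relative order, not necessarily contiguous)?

5

Let dp[i][j] be the LCS length of the first i bases of fragment 1 and the first j bases of fragment 2. dp[i][j] = dp[i-1][j-1]+1 when the i-th and j-th bases match, else max(dp[i-1][j], dp[i][j-1]).
    ·  G  C  A  A  C  C  A  A  C
 ·  0  0  0  0  0  0  0  0  0  0
 C  0  0  1  1  1  1  1  1  1  1
 G  0  1  1  1  1  1  1  1  1  1
 G  0  1  1  1  1  1  1  1  1  1
 G  0  1  1  1  1  1  1  1  1  1
 A  0  1  1  2  2  2  2  2  2  2
 A  0  1  1  2  3  3  3  3  3  3
 A  0  1  1  2  3  3  3  4  4  4
 A  0  1  1  2  3  3  3  4  5  5
 A  0  1  1  2  3  3  3  4  5  5
dp[9][9] = 5. One LCS (by backtracking along matches): CAAAA.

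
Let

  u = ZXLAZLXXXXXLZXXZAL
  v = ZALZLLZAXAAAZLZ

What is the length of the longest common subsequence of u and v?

Pick Z at u[1]=v[1], L at u[3]=v[3], Z at u[5]=v[4], L at u[6]=v[5], L at u[12]=v[6], Z at u[13]=v[7], X at u[14]=v[9], Z at u[16]=v[13], L at u[18]=v[14]; all 9 characters appear in both, in order, and the DP table's final entry dp[18][15] is also 9, so no common subsequence is longer.

9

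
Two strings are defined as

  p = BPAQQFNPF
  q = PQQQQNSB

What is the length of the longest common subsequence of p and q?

One common subsequence of length 4: P [2,1] → Q [4,4] → Q [5,5] → N [7,6]. Since dp[9][8] = 4, nothing longer is possible.

4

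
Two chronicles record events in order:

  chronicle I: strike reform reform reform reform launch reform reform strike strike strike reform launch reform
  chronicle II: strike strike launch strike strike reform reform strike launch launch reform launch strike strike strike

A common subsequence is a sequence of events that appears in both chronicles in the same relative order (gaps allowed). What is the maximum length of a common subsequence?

Taking strike at chronicle I[1]=chronicle II[5], reform at chronicle I[2]=chronicle II[6], reform at chronicle I[3]=chronicle II[7], reform at chronicle I[5]=chronicle II[11], launch at chronicle I[6]=chronicle II[12], strike at chronicle I[9]=chronicle II[13], strike at chronicle I[10]=chronicle II[14], strike at chronicle I[11]=chronicle II[15] gives a common subsequence of length 8. The LCS DP gives dp[14][15] = 8, so this is optimal.

8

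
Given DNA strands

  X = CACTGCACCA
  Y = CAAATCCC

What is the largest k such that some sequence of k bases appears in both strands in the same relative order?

6

Match C at X[1]=Y[1], then A at X[2]=Y[4], then T at X[4]=Y[5], then C at X[6]=Y[6], then C at X[8]=Y[7], then C at X[9]=Y[8] — 6 bases in the same relative order in both. dp[10][8] = 6 confirms this is the maximum.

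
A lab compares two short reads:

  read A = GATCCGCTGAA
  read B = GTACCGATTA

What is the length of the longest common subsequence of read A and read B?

7

Match G (read A #1, read B #1), then A (read A #2, read B #3), then C (read A #4, read B #4), then C (read A #5, read B #5), then G (read A #6, read B #6), then T (read A #8, read B #9), then A (read A #11, read B #10) — 7 bases in the same relative order in both. Since dp[11][10] = 7, nothing longer is possible.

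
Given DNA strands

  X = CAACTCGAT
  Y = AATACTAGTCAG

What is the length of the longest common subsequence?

6

Let dp[i][j] be the LCS length of the first i bases of X and the first j bases of Y. dp[i][j] = dp[i-1][j-1]+1 when the i-th and j-th bases match, else max(dp[i-1][j], dp[i][j-1]).
    ·  A  A  T  A  C  T  A  G  T  C  A  G
 ·  0  0  0  0  0  0  0  0  0  0  0  0  0
 C  0  0  0  0  0  1  1  1  1  1  1  1  1
 A  0  1  1  1  1  1  1  2  2  2  2  2  2
 A  0  1  2  2  2  2  2  2  2  2  2  3  3
 C  0  1  2  2  2  3  3  3  3  3  3  3  3
 T  0  1  2  3  3  3  4  4  4  4  4  4  4
 C  0  1  2  3  3  4  4  4  4  4  5  5  5
 G  0  1  2  3  3  4  4  4  5  5  5  5  6
 A  0  1  2  3  4  4  4  5  5  5  5  6  6
 T  0  1  2  3  4  4  5  5  5  6  6  6  6
dp[9][12] = 6. One LCS (by backtracking along matches): AACTCG.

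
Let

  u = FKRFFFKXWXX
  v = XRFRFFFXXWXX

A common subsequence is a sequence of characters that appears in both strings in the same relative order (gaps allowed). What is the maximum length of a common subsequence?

9

One common subsequence of length 9: F at u[1]=v[3], then R at u[3]=v[4], then F at u[4]=v[5], then F at u[5]=v[6], then F at u[6]=v[7], then X at u[8]=v[9], then W at u[9]=v[10], then X at u[10]=v[11], then X at u[11]=v[12], and the DP table's final entry dp[11][12] is also 9, so no common subsequence is longer.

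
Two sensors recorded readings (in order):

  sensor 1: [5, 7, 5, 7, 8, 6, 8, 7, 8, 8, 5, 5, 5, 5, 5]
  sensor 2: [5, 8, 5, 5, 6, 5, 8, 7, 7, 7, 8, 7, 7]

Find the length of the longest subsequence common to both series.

One common subsequence of length 6: 5 [1,3]; then 5 [3,4]; then 6 [6,5]; then 8 [7,7]; then 7 [8,10]; then 8 [9,11]. dp[15][13] = 6 confirms this is the maximum.

6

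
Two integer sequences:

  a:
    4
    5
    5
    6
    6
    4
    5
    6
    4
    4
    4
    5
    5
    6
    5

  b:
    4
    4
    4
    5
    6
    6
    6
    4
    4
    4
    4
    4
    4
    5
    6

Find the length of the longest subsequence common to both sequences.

Match 4 (a #1, b #3), 5 (a #2, b #4), 6 (a #4, b #6), 6 (a #5, b #7), 4 (a #6, b #10), 4 (a #9, b #11), 4 (a #10, b #12), 4 (a #11, b #13), 5 (a #13, b #14), 6 (a #14, b #15) — 10 values in the same relative order in both, and the DP table's final entry dp[15][15] is also 10, so no common subsequence is longer.

10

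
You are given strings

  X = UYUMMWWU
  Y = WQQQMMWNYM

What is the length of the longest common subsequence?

Let dp[i][j] be the LCS length of the first i characters of X and the first j characters of Y. dp[i][j] = dp[i-1][j-1]+1 when the i-th and j-th characters match, else max(dp[i-1][j], dp[i][j-1]).
    ·  W  Q  Q  Q  M  M  W  N  Y  M
 ·  0  0  0  0  0  0  0  0  0  0  0
 U  0  0  0  0  0  0  0  0  0  0  0
 Y  0  0  0  0  0  0  0  0  0  1  1
 U  0  0  0  0  0  0  0  0  0  1  1
 M  0  0  0  0  0  1  1  1  1  1  2
 M  0  0  0  0  0  1  2  2  2  2  2
 W  0  1  1  1  1  1  2  3  3  3  3
 W  0  1  1  1  1  1  2  3  3  3  3
 U  0  1  1  1  1  1  2  3  3  3  3
dp[8][10] = 3. One LCS (by backtracking along matches): MMW.

3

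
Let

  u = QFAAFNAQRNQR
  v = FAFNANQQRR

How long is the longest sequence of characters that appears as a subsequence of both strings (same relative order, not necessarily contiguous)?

8

Match F (u #2, v #1), then A (u #4, v #2), then F (u #5, v #3), then N (u #6, v #4), then A (u #7, v #5), then Q (u #8, v #8), then R (u #9, v #9), then R (u #12, v #10) — 8 characters in the same relative order in both. dp[12][10] = 8 confirms this is the maximum.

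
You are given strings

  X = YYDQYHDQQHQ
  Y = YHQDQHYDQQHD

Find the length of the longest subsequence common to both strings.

Let dp[i][j] be the LCS length of the first i characters of X and the first j characters of Y. dp[i][j] = dp[i-1][j-1]+1 when the i-th and j-th characters match, else max(dp[i-1][j], dp[i][j-1]).
    ·  Y  H  Q  D  Q  H  Y  D  Q  Q  H  D
 ·  0  0  0  0  0  0  0  0  0  0  0  0  0
 Y  0  1  1  1  1  1  1  1  1  1  1  1  1
 Y  0  1  1  1  1  1  1  2  2  2  2  2  2
 D  0  1  1  1  2  2  2  2  3  3  3  3  3
 Q  0  1  1  2  2  3  3  3  3  4  4  4  4
 Y  0  1  1  2  2  3  3  4  4  4  4  4  4
 H  0  1  2  2  2  3  4  4  4  4  4  5  5
 D  0  1  2  2  3  3  4  4  5  5  5  5  6
 Q  0  1  2  3  3  4  4  4  5  6  6  6  6
 Q  0  1  2  3  3  4  4  4  5  6  7  7  7
 H  0  1  2  3  3  4  5  5  5  6  7  8  8
 Q  0  1  2  3  3  4  5  5  5  6  7  8  8
dp[11][12] = 8. One LCS (by backtracking along matches): YDQYDQQH.

8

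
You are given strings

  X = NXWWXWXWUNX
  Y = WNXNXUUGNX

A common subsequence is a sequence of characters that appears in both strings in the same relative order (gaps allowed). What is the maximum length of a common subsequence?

6

Pick N at X[1]=Y[2], X at X[2]=Y[3], X at X[5]=Y[5], U at X[9]=Y[7], N at X[10]=Y[9], X at X[11]=Y[10]; all 6 characters appear in both, in order. Since dp[11][10] = 6, nothing longer is possible.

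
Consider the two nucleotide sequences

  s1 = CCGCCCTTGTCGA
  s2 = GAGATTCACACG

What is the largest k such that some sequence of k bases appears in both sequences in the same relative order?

Pick G (s1 #3, s2 #3), then C (s1 #4, s2 #7), then C (s1 #5, s2 #9), then C (s1 #11, s2 #11), then G (s1 #12, s2 #12); all 5 bases appear in both, in order. dp[13][12] = 5 confirms this is the maximum.

5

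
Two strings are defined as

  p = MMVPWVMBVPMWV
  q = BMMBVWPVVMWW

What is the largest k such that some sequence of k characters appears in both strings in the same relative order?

One common subsequence of length 8: M [1,2]; then M [2,3]; then V [3,5]; then P [4,7]; then V [6,8]; then V [9,9]; then M [11,10]; then W [12,12]. The LCS DP gives dp[13][12] = 8, so this is optimal.

8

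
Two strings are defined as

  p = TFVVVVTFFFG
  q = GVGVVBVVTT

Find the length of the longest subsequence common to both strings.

Taking V at p[3]=q[4]; then V at p[4]=q[5]; then V at p[5]=q[7]; then V at p[6]=q[8]; then T at p[7]=q[10] gives a common subsequence of length 5. dp[11][10] = 5 confirms this is the maximum.

5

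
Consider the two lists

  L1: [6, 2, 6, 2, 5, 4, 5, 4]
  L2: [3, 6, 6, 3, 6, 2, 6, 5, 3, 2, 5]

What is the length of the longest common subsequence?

5

Let dp[i][j] be the LCS length of the first i values of L1 and the first j values of L2. dp[i][j] = dp[i-1][j-1]+1 when the i-th and j-th values match, else max(dp[i-1][j], dp[i][j-1]).
    ·  3  6  6  3  6  2  6  5  3  2  5
 ·  0  0  0  0  0  0  0  0  0  0  0  0
 6  0  0  1  1  1  1  1  1  1  1  1  1
 2  0  0  1  1  1  1  2  2  2  2  2  2
 6  0  0  1  2  2  2  2  3  3  3  3  3
 2  0  0  1  2  2  2  3  3  3  3  4  4
 5  0  0  1  2  2  2  3  3  4  4  4  5
 4  0  0  1  2  2  2  3  3  4  4  4  5
 5  0  0  1  2  2  2  3  3  4  4  4  5
 4  0  0  1  2  2  2  3  3  4  4  4  5
dp[8][11] = 5. One LCS (by backtracking along matches): 6, 2, 6, 2, 5.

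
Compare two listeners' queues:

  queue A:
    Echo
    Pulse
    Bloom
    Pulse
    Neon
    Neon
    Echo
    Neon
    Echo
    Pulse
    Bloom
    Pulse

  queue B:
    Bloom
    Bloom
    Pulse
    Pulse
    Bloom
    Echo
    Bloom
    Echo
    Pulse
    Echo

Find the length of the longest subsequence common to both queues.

5

Taking Pulse [2,4]; then Bloom [3,5]; then Echo [7,6]; then Echo [9,8]; then Pulse [10,9] gives a common subsequence of length 5. Since dp[12][10] = 5, nothing longer is possible.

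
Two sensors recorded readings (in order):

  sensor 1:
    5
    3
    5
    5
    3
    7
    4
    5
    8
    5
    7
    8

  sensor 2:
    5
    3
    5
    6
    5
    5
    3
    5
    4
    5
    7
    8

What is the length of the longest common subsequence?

9

Match 5 (sensor 1 #1, sensor 2 #1), 3 (sensor 1 #2, sensor 2 #2), 5 (sensor 1 #3, sensor 2 #5), 5 (sensor 1 #4, sensor 2 #6), 3 (sensor 1 #5, sensor 2 #7), 4 (sensor 1 #7, sensor 2 #9), 5 (sensor 1 #10, sensor 2 #10), 7 (sensor 1 #11, sensor 2 #11), 8 (sensor 1 #12, sensor 2 #12) — 9 values in the same relative order in both. dp[12][12] = 9 confirms this is the maximum.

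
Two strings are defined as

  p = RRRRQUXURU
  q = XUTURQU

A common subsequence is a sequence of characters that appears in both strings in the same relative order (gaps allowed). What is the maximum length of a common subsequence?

Match U [6,2], U [8,4], R [9,5], U [10,7] — 4 characters in the same relative order in both. dp[10][7] = 4 confirms this is the maximum.

4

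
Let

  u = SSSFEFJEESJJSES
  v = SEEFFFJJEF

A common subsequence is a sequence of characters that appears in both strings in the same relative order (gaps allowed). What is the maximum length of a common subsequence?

6

Match S (u #1, v #1), then F (u #4, v #5), then F (u #6, v #6), then J (u #11, v #7), then J (u #12, v #8), then E (u #14, v #9) — 6 characters in the same relative order in both. dp[15][10] = 6 confirms this is the maximum.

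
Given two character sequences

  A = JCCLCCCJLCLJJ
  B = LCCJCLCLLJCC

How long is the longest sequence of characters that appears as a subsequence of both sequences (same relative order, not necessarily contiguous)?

8

One common subsequence of length 8: L (A #4, B #1); then C (A #5, B #2); then C (A #6, B #3); then C (A #7, B #5); then L (A #9, B #6); then C (A #10, B #7); then L (A #11, B #9); then J (A #12, B #10). Since dp[13][12] = 8, nothing longer is possible.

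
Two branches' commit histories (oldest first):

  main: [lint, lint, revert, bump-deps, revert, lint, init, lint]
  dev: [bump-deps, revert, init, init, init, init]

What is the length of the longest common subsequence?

Taking bump-deps [4,1], then revert [5,2], then init [7,6] gives a common subsequence of length 3. dp[8][6] = 3 confirms this is the maximum.

3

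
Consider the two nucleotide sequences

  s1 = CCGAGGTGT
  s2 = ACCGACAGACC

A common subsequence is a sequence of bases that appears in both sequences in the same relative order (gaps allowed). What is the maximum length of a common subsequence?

5

Let dp[i][j] be the LCS length of the first i bases of s1 and the first j bases of s2. dp[i][j] = dp[i-1][j-1]+1 when the i-th and j-th bases match, else max(dp[i-1][j], dp[i][j-1]).
    ·  A  C  C  G  A  C  A  G  A  C  C
 ·  0  0  0  0  0  0  0  0  0  0  0  0
 C  0  0  1  1  1  1  1  1  1  1  1  1
 C  0  0  1  2  2  2  2  2  2  2  2  2
 G  0  0  1  2  3  3  3  3  3  3  3  3
 A  0  1  1  2  3  4  4  4  4  4  4  4
 G  0  1  1  2  3  4  4  4  5  5  5  5
 G  0  1  1  2  3  4  4  4  5  5  5  5
 T  0  1  1  2  3  4  4  4  5  5  5  5
 G  0  1  1  2  3  4  4  4  5  5  5  5
 T  0  1  1  2  3  4  4  4  5  5  5  5
dp[9][11] = 5. One LCS (by backtracking along matches): CCGAG.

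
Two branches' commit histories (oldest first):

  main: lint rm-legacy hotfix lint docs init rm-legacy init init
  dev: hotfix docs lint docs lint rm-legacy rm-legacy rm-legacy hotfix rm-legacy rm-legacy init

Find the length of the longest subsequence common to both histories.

5

Pick lint at main[1]=dev[5], rm-legacy at main[2]=dev[8], hotfix at main[3]=dev[9], rm-legacy at main[7]=dev[11], init at main[9]=dev[12]; all 5 commits appear in both, in order. Since dp[9][12] = 5, nothing longer is possible.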